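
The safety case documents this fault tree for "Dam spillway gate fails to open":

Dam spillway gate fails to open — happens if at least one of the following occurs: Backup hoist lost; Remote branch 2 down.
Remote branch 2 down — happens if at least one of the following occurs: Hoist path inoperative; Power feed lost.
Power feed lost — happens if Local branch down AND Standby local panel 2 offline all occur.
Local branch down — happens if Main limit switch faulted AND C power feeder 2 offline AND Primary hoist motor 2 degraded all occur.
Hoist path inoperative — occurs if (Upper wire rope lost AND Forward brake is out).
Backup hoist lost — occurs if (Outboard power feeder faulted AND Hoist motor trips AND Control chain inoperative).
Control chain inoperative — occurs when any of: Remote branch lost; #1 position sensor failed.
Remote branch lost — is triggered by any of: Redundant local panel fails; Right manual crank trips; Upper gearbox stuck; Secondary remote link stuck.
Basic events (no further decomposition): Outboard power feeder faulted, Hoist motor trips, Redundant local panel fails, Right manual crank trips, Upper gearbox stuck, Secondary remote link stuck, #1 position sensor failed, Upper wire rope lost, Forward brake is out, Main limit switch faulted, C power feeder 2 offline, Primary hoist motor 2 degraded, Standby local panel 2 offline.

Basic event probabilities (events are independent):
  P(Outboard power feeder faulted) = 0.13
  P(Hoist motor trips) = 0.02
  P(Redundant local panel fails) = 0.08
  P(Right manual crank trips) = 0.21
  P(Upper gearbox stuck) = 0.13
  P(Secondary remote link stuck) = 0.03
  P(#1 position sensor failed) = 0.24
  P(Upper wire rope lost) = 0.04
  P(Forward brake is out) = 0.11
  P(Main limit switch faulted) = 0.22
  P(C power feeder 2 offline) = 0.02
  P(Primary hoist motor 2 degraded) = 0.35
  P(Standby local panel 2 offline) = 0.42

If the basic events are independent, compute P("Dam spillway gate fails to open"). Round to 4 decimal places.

P(Remote branch lost) [OR] = 1 − (1−0.08) × (1−0.21) × (1−0.13) × (1−0.03) = 0.386653
P(Control chain inoperative) [OR] = 1 − (1−0.386653) × (1−0.24) = 0.533856
P(Backup hoist lost) [AND] = 0.13 × 0.02 × 0.533856 = 0.001388
P(Hoist path inoperative) [AND] = 0.04 × 0.11 = 0.004400
P(Local branch down) [AND] = 0.22 × 0.02 × 0.35 = 0.001540
P(Power feed lost) [AND] = 0.001540 × 0.42 = 0.000647
P(Remote branch 2 down) [OR] = 1 − (1−0.004400) × (1−0.000647) = 0.005044
P(Dam spillway gate fails to open) [OR] = 1 − (1−0.001388) × (1−0.005044) = 0.006425
Rounded to 4 decimal places: P(Dam spillway gate fails to open) ≈ 0.0064.

0.0064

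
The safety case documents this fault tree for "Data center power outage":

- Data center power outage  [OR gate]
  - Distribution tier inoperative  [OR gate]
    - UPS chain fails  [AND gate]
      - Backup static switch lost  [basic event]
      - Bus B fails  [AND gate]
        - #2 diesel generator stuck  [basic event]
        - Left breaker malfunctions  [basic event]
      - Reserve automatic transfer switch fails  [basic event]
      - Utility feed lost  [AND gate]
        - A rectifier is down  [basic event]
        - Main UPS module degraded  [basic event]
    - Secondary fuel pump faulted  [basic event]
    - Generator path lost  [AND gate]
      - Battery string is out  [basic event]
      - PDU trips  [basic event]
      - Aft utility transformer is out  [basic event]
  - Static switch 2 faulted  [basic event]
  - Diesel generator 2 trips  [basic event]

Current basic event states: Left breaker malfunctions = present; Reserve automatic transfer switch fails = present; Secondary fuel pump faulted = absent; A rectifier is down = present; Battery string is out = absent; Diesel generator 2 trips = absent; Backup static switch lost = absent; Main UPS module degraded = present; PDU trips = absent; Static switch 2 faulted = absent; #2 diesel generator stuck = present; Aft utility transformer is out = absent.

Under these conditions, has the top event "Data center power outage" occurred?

No

Bus B fails [AND]: #2 diesel generator stuck=occurs, Left breaker malfunctions=occurs → all inputs occur → occurs.
Utility feed lost [AND]: A rectifier is down=occurs, Main UPS module degraded=occurs → all inputs occur → occurs.
UPS chain fails [AND]: Backup static switch lost=not, Bus B fails=occurs, Reserve automatic transfer switch fails=occurs, Utility feed lost=occurs → not all inputs occur → does not occur.
Generator path lost [AND]: Battery string is out=not, PDU trips=not, Aft utility transformer is out=not → not all inputs occur → does not occur.
Distribution tier inoperative [OR]: UPS chain fails=not, Secondary fuel pump faulted=not, Generator path lost=not → no input occurs → does not occur.
Data center power outage [OR]: Distribution tier inoperative=not, Static switch 2 faulted=not, Diesel generator 2 trips=not → no input occurs → does not occur.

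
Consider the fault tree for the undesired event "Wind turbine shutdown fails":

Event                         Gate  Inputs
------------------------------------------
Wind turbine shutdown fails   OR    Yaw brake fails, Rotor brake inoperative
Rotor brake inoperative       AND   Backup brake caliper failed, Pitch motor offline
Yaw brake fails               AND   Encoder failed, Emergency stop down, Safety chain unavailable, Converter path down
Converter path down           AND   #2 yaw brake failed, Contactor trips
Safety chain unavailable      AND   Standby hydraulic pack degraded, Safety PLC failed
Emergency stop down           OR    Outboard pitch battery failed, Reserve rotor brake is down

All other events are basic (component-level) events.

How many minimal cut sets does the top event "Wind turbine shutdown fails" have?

3

Emergency stop down [OR]: union of children's cut sets → 2 cut set(s).
Safety chain unavailable [AND]: one cut set from each child combined → 1 × 1 = 1 cut set(s).
Converter path down [AND]: one cut set from each child combined → 1 × 1 = 1 cut set(s).
Yaw brake fails [AND]: one cut set from each child combined → 1 × 2 × 1 × 1 = 2 cut set(s).
Rotor brake inoperative [AND]: one cut set from each child combined → 1 × 1 = 1 cut set(s).
Wind turbine shutdown fails [OR]: union of children's cut sets → 3 cut set(s).
Minimal cut sets: {#2 yaw brake failed, Contactor trips, Encoder failed, Outboard pitch battery failed, Safety PLC failed, Standby hydraulic pack degraded}; {#2 yaw brake failed, Contactor trips, Encoder failed, Reserve rotor brake is down, Safety PLC failed, Standby hydraulic pack degraded}; {Backup brake caliper failed, Pitch motor offline}.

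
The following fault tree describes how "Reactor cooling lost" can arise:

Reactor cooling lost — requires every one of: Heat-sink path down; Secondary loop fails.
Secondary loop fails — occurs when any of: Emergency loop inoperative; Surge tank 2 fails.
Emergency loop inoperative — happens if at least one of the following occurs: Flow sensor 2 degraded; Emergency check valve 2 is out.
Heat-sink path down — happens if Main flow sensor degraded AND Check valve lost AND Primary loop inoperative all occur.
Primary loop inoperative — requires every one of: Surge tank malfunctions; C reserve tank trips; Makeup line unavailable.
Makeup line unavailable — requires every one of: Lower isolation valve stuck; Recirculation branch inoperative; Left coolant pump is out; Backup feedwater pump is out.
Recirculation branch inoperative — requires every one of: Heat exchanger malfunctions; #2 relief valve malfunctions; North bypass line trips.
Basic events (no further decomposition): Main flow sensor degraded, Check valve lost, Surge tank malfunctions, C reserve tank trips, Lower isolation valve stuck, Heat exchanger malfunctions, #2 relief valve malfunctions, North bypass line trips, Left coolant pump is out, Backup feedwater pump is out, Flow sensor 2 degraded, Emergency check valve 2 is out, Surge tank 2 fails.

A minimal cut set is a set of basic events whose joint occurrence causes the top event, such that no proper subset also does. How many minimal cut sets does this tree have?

Recirculation branch inoperative [AND]: one cut set from each child combined → 1 × 1 × 1 = 1 cut set(s).
Makeup line unavailable [AND]: one cut set from each child combined → 1 × 1 × 1 × 1 = 1 cut set(s).
Primary loop inoperative [AND]: one cut set from each child combined → 1 × 1 × 1 = 1 cut set(s).
Heat-sink path down [AND]: one cut set from each child combined → 1 × 1 × 1 = 1 cut set(s).
Emergency loop inoperative [OR]: union of children's cut sets → 2 cut set(s).
Secondary loop fails [OR]: union of children's cut sets → 3 cut set(s).
Reactor cooling lost [AND]: one cut set from each child combined → 1 × 3 = 3 cut set(s).
Minimal cut sets: {#2 relief valve malfunctions, Backup feedwater pump is out, C reserve tank trips, Check valve lost, Flow sensor 2 degraded, Heat exchanger malfunctions, Left coolant pump is out, Lower isolation valve stuck, Main flow sensor degraded, North bypass line trips, Surge tank malfunctions}; {#2 relief valve malfunctions, Backup feedwater pump is out, C reserve tank trips, Check valve lost, Emergency check valve 2 is out, Heat exchanger malfunctions, Left coolant pump is out, Lower isolation valve stuck, Main flow sensor degraded, North bypass line trips, Surge tank malfunctions}; {#2 relief valve malfunctions, Backup feedwater pump is out, C reserve tank trips, Check valve lost, Heat exchanger malfunctions, Left coolant pump is out, Lower isolation valve stuck, Main flow sensor degraded, North bypass line trips, Surge tank 2 fails, Surge tank malfunctions}.

3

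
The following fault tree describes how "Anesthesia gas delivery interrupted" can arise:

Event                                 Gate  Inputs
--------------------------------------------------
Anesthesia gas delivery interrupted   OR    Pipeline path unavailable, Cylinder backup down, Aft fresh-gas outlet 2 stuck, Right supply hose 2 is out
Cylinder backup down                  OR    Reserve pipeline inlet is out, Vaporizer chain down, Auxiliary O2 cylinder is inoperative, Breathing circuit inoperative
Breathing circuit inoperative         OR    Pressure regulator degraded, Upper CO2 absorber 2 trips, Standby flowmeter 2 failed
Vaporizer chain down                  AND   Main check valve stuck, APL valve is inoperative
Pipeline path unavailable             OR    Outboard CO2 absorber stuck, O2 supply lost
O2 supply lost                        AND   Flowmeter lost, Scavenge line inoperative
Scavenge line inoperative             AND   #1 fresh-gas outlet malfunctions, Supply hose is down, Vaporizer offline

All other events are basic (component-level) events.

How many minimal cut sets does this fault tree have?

10

Scavenge line inoperative [AND]: one cut set from each child combined → 1 × 1 × 1 = 1 cut set(s).
O2 supply lost [AND]: one cut set from each child combined → 1 × 1 = 1 cut set(s).
Pipeline path unavailable [OR]: union of children's cut sets → 2 cut set(s).
Vaporizer chain down [AND]: one cut set from each child combined → 1 × 1 = 1 cut set(s).
Breathing circuit inoperative [OR]: union of children's cut sets → 3 cut set(s).
Cylinder backup down [OR]: union of children's cut sets → 6 cut set(s).
Anesthesia gas delivery interrupted [OR]: union of children's cut sets → 10 cut set(s).
Minimal cut sets: {Outboard CO2 absorber stuck}; {#1 fresh-gas outlet malfunctions, Flowmeter lost, Supply hose is down, Vaporizer offline}; {Reserve pipeline inlet is out}; {APL valve is inoperative, Main check valve stuck}; {Auxiliary O2 cylinder is inoperative}; {Pressure regulator degraded}; {Upper CO2 absorber 2 trips}; {Standby flowmeter 2 failed}; {Aft fresh-gas outlet 2 stuck}; {Right supply hose 2 is out}.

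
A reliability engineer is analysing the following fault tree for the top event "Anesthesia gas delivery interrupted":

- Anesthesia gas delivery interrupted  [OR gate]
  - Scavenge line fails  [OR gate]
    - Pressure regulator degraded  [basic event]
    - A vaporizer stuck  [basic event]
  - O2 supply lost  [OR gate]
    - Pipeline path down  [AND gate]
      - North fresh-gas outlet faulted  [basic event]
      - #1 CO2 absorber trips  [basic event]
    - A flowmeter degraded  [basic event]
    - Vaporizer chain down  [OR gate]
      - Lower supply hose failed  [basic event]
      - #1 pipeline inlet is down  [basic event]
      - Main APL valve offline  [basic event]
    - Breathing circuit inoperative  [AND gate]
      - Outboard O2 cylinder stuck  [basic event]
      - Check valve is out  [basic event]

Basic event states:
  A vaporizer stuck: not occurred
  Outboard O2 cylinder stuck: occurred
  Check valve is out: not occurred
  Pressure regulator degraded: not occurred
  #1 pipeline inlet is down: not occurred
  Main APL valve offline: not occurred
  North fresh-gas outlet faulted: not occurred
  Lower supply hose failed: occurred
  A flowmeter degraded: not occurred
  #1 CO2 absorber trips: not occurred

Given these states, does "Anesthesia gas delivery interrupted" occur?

Yes

Scavenge line fails [OR]: Pressure regulator degraded=not, A vaporizer stuck=not → no input occurs → does not occur.
Pipeline path down [AND]: North fresh-gas outlet faulted=not, #1 CO2 absorber trips=not → not all inputs occur → does not occur.
Vaporizer chain down [OR]: Lower supply hose failed=occurs, #1 pipeline inlet is down=not, Main APL valve offline=not → at least one input occurs → occurs.
Breathing circuit inoperative [AND]: Outboard O2 cylinder stuck=occurs, Check valve is out=not → not all inputs occur → does not occur.
O2 supply lost [OR]: Pipeline path down=not, A flowmeter degraded=not, Vaporizer chain down=occurs, Breathing circuit inoperative=not → at least one input occurs → occurs.
Anesthesia gas delivery interrupted [OR]: Scavenge line fails=not, O2 supply lost=occurs → at least one input occurs → occurs.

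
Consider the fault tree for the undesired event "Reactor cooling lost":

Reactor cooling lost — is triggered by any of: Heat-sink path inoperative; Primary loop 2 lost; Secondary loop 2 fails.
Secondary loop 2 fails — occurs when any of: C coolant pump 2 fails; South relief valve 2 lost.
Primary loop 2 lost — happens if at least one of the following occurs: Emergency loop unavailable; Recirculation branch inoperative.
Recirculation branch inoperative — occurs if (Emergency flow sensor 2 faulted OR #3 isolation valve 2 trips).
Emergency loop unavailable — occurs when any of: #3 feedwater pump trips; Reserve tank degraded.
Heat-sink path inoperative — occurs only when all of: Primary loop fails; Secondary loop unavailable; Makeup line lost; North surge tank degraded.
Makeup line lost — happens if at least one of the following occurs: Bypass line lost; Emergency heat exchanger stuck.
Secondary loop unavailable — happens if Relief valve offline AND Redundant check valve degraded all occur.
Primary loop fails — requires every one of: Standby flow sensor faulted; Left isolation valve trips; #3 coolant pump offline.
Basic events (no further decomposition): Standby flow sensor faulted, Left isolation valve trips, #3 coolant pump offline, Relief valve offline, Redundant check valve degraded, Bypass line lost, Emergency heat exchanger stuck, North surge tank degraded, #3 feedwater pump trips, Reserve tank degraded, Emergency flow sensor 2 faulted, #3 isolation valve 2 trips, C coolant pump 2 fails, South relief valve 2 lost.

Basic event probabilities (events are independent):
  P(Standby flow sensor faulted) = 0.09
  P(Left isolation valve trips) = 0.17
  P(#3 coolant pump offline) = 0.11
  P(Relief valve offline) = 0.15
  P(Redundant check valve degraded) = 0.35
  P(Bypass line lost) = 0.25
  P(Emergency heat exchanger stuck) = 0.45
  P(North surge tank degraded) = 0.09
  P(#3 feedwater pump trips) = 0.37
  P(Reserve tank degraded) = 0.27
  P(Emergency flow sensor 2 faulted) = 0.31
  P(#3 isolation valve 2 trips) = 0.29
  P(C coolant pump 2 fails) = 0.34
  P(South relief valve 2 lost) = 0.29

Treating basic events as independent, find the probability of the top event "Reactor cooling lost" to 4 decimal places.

0.8944

P(Primary loop fails) [AND] = 0.09 × 0.17 × 0.11 = 0.001683
P(Secondary loop unavailable) [AND] = 0.15 × 0.35 = 0.052500
P(Makeup line lost) [OR] = 1 − (1−0.25) × (1−0.45) = 0.587500
P(Heat-sink path inoperative) [AND] = 0.001683 × 0.052500 × 0.587500 × 0.09 = 0.000005
P(Emergency loop unavailable) [OR] = 1 − (1−0.37) × (1−0.27) = 0.540100
P(Recirculation branch inoperative) [OR] = 1 − (1−0.31) × (1−0.29) = 0.510100
P(Primary loop 2 lost) [OR] = 1 − (1−0.540100) × (1−0.510100) = 0.774695
P(Secondary loop 2 fails) [OR] = 1 − (1−0.34) × (1−0.29) = 0.531400
P(Reactor cooling lost) [OR] = 1 − (1−0.000005) × (1−0.774695) × (1−0.531400) = 0.894423
Rounded to 4 decimal places: P(Reactor cooling lost) ≈ 0.8944.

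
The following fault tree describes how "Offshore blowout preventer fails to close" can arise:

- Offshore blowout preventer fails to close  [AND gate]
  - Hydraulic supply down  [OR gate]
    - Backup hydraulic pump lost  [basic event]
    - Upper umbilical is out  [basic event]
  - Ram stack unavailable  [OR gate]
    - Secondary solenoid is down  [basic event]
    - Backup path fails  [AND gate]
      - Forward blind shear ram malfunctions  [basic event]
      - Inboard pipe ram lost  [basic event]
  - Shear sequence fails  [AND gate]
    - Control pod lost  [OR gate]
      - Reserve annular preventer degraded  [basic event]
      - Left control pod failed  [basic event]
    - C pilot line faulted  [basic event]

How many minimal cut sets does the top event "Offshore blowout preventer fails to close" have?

8

Hydraulic supply down [OR]: union of children's cut sets → 2 cut set(s).
Backup path fails [AND]: one cut set from each child combined → 1 × 1 = 1 cut set(s).
Ram stack unavailable [OR]: union of children's cut sets → 2 cut set(s).
Control pod lost [OR]: union of children's cut sets → 2 cut set(s).
Shear sequence fails [AND]: one cut set from each child combined → 2 × 1 = 2 cut set(s).
Offshore blowout preventer fails to close [AND]: one cut set from each child combined → 2 × 2 × 2 = 8 cut set(s).
Minimal cut sets: {Backup hydraulic pump lost, C pilot line faulted, Reserve annular preventer degraded, Secondary solenoid is down}; {Backup hydraulic pump lost, C pilot line faulted, Left control pod failed, Secondary solenoid is down}; {Backup hydraulic pump lost, C pilot line faulted, Forward blind shear ram malfunctions, Inboard pipe ram lost, Reserve annular preventer degraded}; {Backup hydraulic pump lost, C pilot line faulted, Forward blind shear ram malfunctions, Inboard pipe ram lost, Left control pod failed}; {C pilot line faulted, Reserve annular preventer degraded, Secondary solenoid is down, Upper umbilical is out}; {C pilot line faulted, Left control pod failed, Secondary solenoid is down, Upper umbilical is out}; {C pilot line faulted, Forward blind shear ram malfunctions, Inboard pipe ram lost, Reserve annular preventer degraded, Upper umbilical is out}; {C pilot line faulted, Forward blind shear ram malfunctions, Inboard pipe ram lost, Left control pod failed, Upper umbilical is out}.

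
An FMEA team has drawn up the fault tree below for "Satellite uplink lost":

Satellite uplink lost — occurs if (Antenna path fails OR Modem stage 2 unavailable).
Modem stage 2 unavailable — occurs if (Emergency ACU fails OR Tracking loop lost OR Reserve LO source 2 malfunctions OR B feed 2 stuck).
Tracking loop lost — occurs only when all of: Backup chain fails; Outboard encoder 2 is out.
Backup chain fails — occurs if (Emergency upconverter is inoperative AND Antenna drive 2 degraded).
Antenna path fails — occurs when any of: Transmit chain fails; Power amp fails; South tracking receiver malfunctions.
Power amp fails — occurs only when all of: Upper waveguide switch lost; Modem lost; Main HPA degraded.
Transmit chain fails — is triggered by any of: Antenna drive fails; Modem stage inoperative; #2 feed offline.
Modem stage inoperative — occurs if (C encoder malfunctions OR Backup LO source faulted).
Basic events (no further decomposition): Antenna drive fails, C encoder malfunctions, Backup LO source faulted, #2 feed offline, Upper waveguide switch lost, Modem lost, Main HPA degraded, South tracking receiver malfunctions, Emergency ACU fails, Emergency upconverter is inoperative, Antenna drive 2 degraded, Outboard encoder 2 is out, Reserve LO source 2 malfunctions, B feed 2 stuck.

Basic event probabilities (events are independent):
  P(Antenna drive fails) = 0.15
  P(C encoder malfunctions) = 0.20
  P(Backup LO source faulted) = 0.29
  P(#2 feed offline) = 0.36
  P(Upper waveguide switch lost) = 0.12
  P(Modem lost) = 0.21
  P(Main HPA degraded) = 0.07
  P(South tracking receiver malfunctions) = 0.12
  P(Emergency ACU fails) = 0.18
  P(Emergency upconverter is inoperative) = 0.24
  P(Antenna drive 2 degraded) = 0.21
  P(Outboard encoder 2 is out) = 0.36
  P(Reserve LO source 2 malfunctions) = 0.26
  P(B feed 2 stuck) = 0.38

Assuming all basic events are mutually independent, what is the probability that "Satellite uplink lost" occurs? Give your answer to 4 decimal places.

0.8997

P(Modem stage inoperative) [OR] = 1 − (1−0.20) × (1−0.29) = 0.432000
P(Transmit chain fails) [OR] = 1 − (1−0.15) × (1−0.432000) × (1−0.36) = 0.691008
P(Power amp fails) [AND] = 0.12 × 0.21 × 0.07 = 0.001764
P(Antenna path fails) [OR] = 1 − (1−0.691008) × (1−0.001764) × (1−0.12) = 0.728567
P(Backup chain fails) [AND] = 0.24 × 0.21 = 0.050400
P(Tracking loop lost) [AND] = 0.050400 × 0.36 = 0.018144
P(Modem stage 2 unavailable) [OR] = 1 − (1−0.18) × (1−0.018144) × (1−0.26) × (1−0.38) = 0.630610
P(Satellite uplink lost) [OR] = 1 − (1−0.728567) × (1−0.630610) = 0.899735
Rounded to 4 decimal places: P(Satellite uplink lost) ≈ 0.8997.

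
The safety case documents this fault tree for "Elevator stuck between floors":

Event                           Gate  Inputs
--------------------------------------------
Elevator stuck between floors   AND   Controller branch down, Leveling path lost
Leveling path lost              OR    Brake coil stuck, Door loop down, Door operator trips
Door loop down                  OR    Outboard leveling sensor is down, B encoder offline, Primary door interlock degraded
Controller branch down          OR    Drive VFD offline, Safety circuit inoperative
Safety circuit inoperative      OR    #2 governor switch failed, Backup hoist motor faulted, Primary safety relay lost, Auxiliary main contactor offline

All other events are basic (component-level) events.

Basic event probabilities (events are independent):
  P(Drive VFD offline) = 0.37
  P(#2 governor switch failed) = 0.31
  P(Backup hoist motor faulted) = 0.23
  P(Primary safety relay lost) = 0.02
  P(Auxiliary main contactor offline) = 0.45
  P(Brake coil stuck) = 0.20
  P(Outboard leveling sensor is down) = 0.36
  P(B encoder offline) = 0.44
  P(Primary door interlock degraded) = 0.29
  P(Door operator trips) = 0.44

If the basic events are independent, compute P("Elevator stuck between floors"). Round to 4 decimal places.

P(Safety circuit inoperative) [OR] = 1 − (1−0.31) × (1−0.23) × (1−0.02) × (1−0.45) = 0.713629
P(Controller branch down) [OR] = 1 − (1−0.37) × (1−0.713629) = 0.819586
P(Door loop down) [OR] = 1 − (1−0.36) × (1−0.44) × (1−0.29) = 0.745536
P(Leveling path lost) [OR] = 1 − (1−0.20) × (1−0.745536) × (1−0.44) = 0.886000
P(Elevator stuck between floors) [AND] = 0.819586 × 0.886000 = 0.726153
Rounded to 4 decimal places: P(Elevator stuck between floors) ≈ 0.7262.

0.7262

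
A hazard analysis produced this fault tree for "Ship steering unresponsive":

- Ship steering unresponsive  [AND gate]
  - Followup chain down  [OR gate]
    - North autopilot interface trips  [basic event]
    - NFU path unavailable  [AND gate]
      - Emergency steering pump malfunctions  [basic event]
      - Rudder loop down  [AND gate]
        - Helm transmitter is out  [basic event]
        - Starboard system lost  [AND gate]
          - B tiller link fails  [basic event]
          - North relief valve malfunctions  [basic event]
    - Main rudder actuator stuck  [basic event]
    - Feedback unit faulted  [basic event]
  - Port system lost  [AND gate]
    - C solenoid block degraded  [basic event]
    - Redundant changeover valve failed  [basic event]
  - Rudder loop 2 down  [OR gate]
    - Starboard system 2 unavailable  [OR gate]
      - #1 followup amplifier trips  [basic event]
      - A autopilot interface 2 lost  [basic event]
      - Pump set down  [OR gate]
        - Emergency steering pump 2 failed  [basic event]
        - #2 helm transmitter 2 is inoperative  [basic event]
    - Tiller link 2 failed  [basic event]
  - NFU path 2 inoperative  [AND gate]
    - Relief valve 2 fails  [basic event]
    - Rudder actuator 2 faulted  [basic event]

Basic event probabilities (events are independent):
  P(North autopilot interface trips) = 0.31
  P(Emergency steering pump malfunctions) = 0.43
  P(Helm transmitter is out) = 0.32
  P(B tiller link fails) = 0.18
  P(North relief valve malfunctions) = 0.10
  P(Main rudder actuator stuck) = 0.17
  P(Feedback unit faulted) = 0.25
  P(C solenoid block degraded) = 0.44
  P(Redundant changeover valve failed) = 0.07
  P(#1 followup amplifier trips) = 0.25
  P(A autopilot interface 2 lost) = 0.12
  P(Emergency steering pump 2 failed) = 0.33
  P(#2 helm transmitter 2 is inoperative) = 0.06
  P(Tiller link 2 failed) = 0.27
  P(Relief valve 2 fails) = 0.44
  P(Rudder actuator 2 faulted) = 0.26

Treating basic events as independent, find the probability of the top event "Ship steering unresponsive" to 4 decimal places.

0.0014

P(Starboard system lost) [AND] = 0.18 × 0.10 = 0.018000
P(Rudder loop down) [AND] = 0.32 × 0.018000 = 0.005760
P(NFU path unavailable) [AND] = 0.43 × 0.005760 = 0.002477
P(Followup chain down) [OR] = 1 − (1−0.31) × (1−0.002477) × (1−0.17) × (1−0.25) = 0.571539
P(Port system lost) [AND] = 0.44 × 0.07 = 0.030800
P(Pump set down) [OR] = 1 − (1−0.33) × (1−0.06) = 0.370200
P(Starboard system 2 unavailable) [OR] = 1 − (1−0.25) × (1−0.12) × (1−0.370200) = 0.584332
P(Rudder loop 2 down) [OR] = 1 − (1−0.584332) × (1−0.27) = 0.696562
P(NFU path 2 inoperative) [AND] = 0.44 × 0.26 = 0.114400
P(Ship steering unresponsive) [AND] = 0.571539 × 0.030800 × 0.696562 × 0.114400 = 0.001403
Rounded to 4 decimal places: P(Ship steering unresponsive) ≈ 0.0014.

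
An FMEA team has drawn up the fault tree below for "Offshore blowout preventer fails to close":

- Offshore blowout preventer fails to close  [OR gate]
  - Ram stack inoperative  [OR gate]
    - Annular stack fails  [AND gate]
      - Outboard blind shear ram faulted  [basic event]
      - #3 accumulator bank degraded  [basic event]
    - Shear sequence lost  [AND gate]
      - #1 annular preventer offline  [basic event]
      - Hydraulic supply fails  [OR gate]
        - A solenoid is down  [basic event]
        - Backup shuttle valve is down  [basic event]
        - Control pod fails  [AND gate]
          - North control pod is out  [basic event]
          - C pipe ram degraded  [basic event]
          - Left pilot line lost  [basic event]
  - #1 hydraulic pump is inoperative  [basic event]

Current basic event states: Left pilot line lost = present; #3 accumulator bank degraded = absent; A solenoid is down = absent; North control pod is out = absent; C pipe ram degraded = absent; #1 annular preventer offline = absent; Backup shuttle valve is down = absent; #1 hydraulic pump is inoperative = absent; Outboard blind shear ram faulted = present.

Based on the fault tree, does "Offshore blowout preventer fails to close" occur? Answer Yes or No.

Annular stack fails [AND]: Outboard blind shear ram faulted=occurs, #3 accumulator bank degraded=not → not all inputs occur → does not occur.
Control pod fails [AND]: North control pod is out=not, C pipe ram degraded=not, Left pilot line lost=occurs → not all inputs occur → does not occur.
Hydraulic supply fails [OR]: A solenoid is down=not, Backup shuttle valve is down=not, Control pod fails=not → no input occurs → does not occur.
Shear sequence lost [AND]: #1 annular preventer offline=not, Hydraulic supply fails=not → not all inputs occur → does not occur.
Ram stack inoperative [OR]: Annular stack fails=not, Shear sequence lost=not → no input occurs → does not occur.
Offshore blowout preventer fails to close [OR]: Ram stack inoperative=not, #1 hydraulic pump is inoperative=not → no input occurs → does not occur.

No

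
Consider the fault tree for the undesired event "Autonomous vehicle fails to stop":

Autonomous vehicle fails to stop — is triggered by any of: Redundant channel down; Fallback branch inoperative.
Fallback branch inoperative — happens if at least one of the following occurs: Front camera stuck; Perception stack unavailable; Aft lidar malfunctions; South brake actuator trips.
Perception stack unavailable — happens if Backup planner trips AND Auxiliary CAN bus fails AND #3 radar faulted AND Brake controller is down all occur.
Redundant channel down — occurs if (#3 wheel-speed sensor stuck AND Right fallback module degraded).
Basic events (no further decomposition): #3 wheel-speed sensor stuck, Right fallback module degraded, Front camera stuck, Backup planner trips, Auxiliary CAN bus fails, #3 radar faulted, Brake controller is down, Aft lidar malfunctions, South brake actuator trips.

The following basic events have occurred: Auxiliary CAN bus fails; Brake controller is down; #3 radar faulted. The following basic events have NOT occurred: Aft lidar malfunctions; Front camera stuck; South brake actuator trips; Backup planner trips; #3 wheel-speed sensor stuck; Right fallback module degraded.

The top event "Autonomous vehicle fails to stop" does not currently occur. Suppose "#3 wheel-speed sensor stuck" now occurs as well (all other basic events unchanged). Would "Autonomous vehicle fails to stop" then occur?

Counterfactual: set "#3 wheel-speed sensor stuck" to occurred.
Redundant channel down [AND]: #3 wheel-speed sensor stuck=occurs, Right fallback module degraded=not → not all inputs occur → does not occur.
Perception stack unavailable [AND]: Backup planner trips=not, Auxiliary CAN bus fails=occurs, #3 radar faulted=occurs, Brake controller is down=occurs → not all inputs occur → does not occur.
Fallback branch inoperative [OR]: Front camera stuck=not, Perception stack unavailable=not, Aft lidar malfunctions=not, South brake actuator trips=not → no input occurs → does not occur.
Autonomous vehicle fails to stop [OR]: Redundant channel down=not, Fallback branch inoperative=not → no input occurs → does not occur.

No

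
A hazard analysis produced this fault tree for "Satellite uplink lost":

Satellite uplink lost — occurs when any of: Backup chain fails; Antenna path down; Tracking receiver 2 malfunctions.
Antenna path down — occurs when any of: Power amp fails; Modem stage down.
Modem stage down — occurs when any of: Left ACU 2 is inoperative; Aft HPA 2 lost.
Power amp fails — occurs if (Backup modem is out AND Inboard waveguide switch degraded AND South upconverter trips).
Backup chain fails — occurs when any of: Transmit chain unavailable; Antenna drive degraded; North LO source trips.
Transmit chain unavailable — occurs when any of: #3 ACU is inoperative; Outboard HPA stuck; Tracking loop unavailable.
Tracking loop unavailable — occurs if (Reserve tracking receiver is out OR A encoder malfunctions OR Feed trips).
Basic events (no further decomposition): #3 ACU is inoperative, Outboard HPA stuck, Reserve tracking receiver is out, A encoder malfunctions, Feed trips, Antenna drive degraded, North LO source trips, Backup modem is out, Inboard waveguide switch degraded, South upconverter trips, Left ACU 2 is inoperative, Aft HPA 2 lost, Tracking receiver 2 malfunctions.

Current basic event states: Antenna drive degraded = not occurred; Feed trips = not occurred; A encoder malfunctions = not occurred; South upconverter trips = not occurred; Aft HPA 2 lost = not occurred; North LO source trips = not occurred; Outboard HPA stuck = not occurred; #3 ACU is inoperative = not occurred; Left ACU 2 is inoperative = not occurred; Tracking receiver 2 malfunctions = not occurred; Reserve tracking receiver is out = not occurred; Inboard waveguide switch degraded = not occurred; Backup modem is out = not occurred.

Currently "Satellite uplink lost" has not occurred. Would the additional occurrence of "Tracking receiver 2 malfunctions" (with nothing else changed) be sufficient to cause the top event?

Yes

Counterfactual: set "Tracking receiver 2 malfunctions" to occurred.
Tracking loop unavailable [OR]: Reserve tracking receiver is out=not, A encoder malfunctions=not, Feed trips=not → no input occurs → does not occur.
Transmit chain unavailable [OR]: #3 ACU is inoperative=not, Outboard HPA stuck=not, Tracking loop unavailable=not → no input occurs → does not occur.
Backup chain fails [OR]: Transmit chain unavailable=not, Antenna drive degraded=not, North LO source trips=not → no input occurs → does not occur.
Power amp fails [AND]: Backup modem is out=not, Inboard waveguide switch degraded=not, South upconverter trips=not → not all inputs occur → does not occur.
Modem stage down [OR]: Left ACU 2 is inoperative=not, Aft HPA 2 lost=not → no input occurs → does not occur.
Antenna path down [OR]: Power amp fails=not, Modem stage down=not → no input occurs → does not occur.
Satellite uplink lost [OR]: Backup chain fails=not, Antenna path down=not, Tracking receiver 2 malfunctions=occurs → at least one input occurs → occurs.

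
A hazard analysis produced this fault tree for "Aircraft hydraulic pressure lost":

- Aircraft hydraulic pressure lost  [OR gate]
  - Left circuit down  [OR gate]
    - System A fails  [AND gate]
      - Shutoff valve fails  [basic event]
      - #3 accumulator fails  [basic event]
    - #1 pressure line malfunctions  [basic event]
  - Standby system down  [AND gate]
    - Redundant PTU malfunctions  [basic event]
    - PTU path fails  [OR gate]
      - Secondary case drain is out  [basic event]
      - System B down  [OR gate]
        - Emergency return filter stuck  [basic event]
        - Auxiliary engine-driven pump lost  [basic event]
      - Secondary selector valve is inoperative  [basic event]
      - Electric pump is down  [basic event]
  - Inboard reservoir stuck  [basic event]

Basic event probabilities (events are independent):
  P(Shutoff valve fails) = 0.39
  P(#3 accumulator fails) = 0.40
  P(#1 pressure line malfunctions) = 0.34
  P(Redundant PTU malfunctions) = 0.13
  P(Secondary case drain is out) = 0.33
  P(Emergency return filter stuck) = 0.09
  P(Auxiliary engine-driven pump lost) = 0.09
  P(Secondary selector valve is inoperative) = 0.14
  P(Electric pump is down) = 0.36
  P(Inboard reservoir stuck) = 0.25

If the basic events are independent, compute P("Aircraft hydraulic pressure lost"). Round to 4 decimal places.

P(System A fails) [AND] = 0.39 × 0.40 = 0.156000
P(Left circuit down) [OR] = 1 − (1−0.156000) × (1−0.34) = 0.442960
P(System B down) [OR] = 1 − (1−0.09) × (1−0.09) = 0.171900
P(PTU path fails) [OR] = 1 − (1−0.33) × (1−0.171900) × (1−0.14) × (1−0.36) = 0.694623
P(Standby system down) [AND] = 0.13 × 0.694623 = 0.090301
P(Aircraft hydraulic pressure lost) [OR] = 1 − (1−0.442960) × (1−0.090301) × (1−0.25) = 0.619946
Rounded to 4 decimal places: P(Aircraft hydraulic pressure lost) ≈ 0.6199.

0.6199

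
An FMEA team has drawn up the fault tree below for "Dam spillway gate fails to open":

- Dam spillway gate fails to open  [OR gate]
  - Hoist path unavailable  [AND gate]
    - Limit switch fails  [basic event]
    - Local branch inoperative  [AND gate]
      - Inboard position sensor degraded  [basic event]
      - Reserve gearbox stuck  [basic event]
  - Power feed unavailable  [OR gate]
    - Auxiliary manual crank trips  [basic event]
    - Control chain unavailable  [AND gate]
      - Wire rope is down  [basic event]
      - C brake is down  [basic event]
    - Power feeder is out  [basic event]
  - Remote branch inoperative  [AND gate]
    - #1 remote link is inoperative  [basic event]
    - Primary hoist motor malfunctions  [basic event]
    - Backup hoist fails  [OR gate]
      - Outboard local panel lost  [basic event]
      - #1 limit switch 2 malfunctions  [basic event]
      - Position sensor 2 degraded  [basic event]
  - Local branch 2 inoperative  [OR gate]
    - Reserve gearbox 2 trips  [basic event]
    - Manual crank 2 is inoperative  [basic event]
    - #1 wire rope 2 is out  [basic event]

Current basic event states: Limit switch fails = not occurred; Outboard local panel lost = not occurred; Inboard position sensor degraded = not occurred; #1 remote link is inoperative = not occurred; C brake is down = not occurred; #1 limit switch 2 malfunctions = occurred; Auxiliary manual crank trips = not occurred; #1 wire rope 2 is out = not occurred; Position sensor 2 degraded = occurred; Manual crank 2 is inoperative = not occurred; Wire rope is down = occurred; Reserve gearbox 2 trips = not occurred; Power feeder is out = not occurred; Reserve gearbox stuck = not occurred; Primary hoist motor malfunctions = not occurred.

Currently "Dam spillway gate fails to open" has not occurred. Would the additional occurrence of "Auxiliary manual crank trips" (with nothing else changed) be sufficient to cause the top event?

Yes

Counterfactual: set "Auxiliary manual crank trips" to occurred.
Local branch inoperative [AND]: Inboard position sensor degraded=not, Reserve gearbox stuck=not → not all inputs occur → does not occur.
Hoist path unavailable [AND]: Limit switch fails=not, Local branch inoperative=not → not all inputs occur → does not occur.
Control chain unavailable [AND]: Wire rope is down=occurs, C brake is down=not → not all inputs occur → does not occur.
Power feed unavailable [OR]: Auxiliary manual crank trips=occurs, Control chain unavailable=not, Power feeder is out=not → at least one input occurs → occurs.
Backup hoist fails [OR]: Outboard local panel lost=not, #1 limit switch 2 malfunctions=occurs, Position sensor 2 degraded=occurs → at least one input occurs → occurs.
Remote branch inoperative [AND]: #1 remote link is inoperative=not, Primary hoist motor malfunctions=not, Backup hoist fails=occurs → not all inputs occur → does not occur.
Local branch 2 inoperative [OR]: Reserve gearbox 2 trips=not, Manual crank 2 is inoperative=not, #1 wire rope 2 is out=not → no input occurs → does not occur.
Dam spillway gate fails to open [OR]: Hoist path unavailable=not, Power feed unavailable=occurs, Remote branch inoperative=not, Local branch 2 inoperative=not → at least one input occurs → occurs.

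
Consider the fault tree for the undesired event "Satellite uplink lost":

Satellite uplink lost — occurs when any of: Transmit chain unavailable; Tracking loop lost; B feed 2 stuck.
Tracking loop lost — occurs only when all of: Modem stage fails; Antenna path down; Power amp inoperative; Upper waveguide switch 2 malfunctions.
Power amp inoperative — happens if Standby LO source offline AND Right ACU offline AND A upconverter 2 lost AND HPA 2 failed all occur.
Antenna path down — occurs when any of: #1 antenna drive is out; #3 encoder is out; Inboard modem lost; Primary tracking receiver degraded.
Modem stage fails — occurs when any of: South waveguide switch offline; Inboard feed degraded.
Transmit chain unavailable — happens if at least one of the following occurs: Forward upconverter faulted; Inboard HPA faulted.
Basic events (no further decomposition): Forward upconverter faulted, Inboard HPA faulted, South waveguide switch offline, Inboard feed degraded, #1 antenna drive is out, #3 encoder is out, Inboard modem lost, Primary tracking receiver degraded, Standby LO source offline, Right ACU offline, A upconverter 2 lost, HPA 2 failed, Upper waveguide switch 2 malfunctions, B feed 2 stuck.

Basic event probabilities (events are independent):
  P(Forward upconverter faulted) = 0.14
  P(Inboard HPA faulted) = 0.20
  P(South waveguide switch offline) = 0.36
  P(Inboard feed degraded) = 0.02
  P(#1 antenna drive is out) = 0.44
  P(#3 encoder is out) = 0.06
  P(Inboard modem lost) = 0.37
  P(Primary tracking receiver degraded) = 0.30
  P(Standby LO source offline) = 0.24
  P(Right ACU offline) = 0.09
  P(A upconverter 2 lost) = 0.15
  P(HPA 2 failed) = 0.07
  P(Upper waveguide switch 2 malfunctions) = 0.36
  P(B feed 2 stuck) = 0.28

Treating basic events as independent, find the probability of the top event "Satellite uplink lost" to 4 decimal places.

0.5047

P(Transmit chain unavailable) [OR] = 1 − (1−0.14) × (1−0.20) = 0.312000
P(Modem stage fails) [OR] = 1 − (1−0.36) × (1−0.02) = 0.372800
P(Antenna path down) [OR] = 1 − (1−0.44) × (1−0.06) × (1−0.37) × (1−0.30) = 0.767858
P(Power amp inoperative) [AND] = 0.24 × 0.09 × 0.15 × 0.07 = 0.000227
P(Tracking loop lost) [AND] = 0.372800 × 0.767858 × 0.000227 × 0.36 = 0.000023
P(Satellite uplink lost) [OR] = 1 − (1−0.312000) × (1−0.000023) × (1−0.28) = 0.504651
Rounded to 4 decimal places: P(Satellite uplink lost) ≈ 0.5047.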